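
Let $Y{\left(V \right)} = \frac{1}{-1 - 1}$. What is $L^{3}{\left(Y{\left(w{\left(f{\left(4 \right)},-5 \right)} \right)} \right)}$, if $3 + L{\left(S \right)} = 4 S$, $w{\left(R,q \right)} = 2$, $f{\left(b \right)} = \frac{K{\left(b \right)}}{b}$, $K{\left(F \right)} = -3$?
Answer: $-125$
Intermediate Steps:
$f{\left(b \right)} = - \frac{3}{b}$
$Y{\left(V \right)} = - \frac{1}{2}$ ($Y{\left(V \right)} = \frac{1}{-2} = - \frac{1}{2}$)
$L{\left(S \right)} = -3 + 4 S$
$L^{3}{\left(Y{\left(w{\left(f{\left(4 \right)},-5 \right)} \right)} \right)} = \left(-3 + 4 \left(- \frac{1}{2}\right)\right)^{3} = \left(-3 - 2\right)^{3} = \left(-5\right)^{3} = -125$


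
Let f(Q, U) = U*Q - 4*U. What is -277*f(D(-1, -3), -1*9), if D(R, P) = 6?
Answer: 4986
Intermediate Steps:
f(Q, U) = -4*U + Q*U (f(Q, U) = Q*U - 4*U = -4*U + Q*U)
-277*f(D(-1, -3), -1*9) = -277*(-1*9)*(-4 + 6) = -(-2493)*2 = -277*(-18) = 4986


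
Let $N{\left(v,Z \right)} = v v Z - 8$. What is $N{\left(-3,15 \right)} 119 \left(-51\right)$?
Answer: $-770763$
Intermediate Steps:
$N{\left(v,Z \right)} = -8 + Z v^{2}$ ($N{\left(v,Z \right)} = v^{2} Z - 8 = Z v^{2} - 8 = -8 + Z v^{2}$)
$N{\left(-3,15 \right)} 119 \left(-51\right) = \left(-8 + 15 \left(-3\right)^{2}\right) 119 \left(-51\right) = \left(-8 + 15 \cdot 9\right) 119 \left(-51\right) = \left(-8 + 135\right) 119 \left(-51\right) = 127 \cdot 119 \left(-51\right) = 15113 \left(-51\right) = -770763$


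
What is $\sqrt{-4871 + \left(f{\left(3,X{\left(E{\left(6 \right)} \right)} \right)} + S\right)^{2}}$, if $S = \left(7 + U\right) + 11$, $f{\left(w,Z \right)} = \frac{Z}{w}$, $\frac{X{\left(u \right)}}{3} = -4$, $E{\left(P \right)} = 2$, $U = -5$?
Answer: $i \sqrt{4790} \approx 69.21 i$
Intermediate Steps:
$X{\left(u \right)} = -12$ ($X{\left(u \right)} = 3 \left(-4\right) = -12$)
$S = 13$ ($S = \left(7 - 5\right) + 11 = 2 + 11 = 13$)
$\sqrt{-4871 + \left(f{\left(3,X{\left(E{\left(6 \right)} \right)} \right)} + S\right)^{2}} = \sqrt{-4871 + \left(- \frac{12}{3} + 13\right)^{2}} = \sqrt{-4871 + \left(\left(-12\right) \frac{1}{3} + 13\right)^{2}} = \sqrt{-4871 + \left(-4 + 13\right)^{2}} = \sqrt{-4871 + 9^{2}} = \sqrt{-4871 + 81} = \sqrt{-4790} = i \sqrt{4790}$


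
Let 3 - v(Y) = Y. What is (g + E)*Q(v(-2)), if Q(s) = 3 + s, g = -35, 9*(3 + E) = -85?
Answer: -3416/9 ≈ -379.56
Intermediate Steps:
E = -112/9 (E = -3 + (1/9)*(-85) = -3 - 85/9 = -112/9 ≈ -12.444)
v(Y) = 3 - Y
(g + E)*Q(v(-2)) = (-35 - 112/9)*(3 + (3 - 1*(-2))) = -427*(3 + (3 + 2))/9 = -427*(3 + 5)/9 = -427/9*8 = -3416/9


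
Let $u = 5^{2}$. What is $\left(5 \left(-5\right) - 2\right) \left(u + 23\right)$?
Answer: $-1296$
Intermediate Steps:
$u = 25$
$\left(5 \left(-5\right) - 2\right) \left(u + 23\right) = \left(5 \left(-5\right) - 2\right) \left(25 + 23\right) = \left(-25 - 2\right) 48 = \left(-27\right) 48 = -1296$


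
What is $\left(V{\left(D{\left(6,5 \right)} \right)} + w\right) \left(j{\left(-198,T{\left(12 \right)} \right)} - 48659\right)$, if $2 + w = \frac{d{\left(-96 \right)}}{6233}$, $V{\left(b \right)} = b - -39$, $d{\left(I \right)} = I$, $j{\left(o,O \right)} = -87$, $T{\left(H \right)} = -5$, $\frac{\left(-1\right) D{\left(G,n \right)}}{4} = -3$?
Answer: $- \frac{14883177466}{6233} \approx -2.3878 \cdot 10^{6}$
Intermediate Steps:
$D{\left(G,n \right)} = 12$ ($D{\left(G,n \right)} = \left(-4\right) \left(-3\right) = 12$)
$V{\left(b \right)} = 39 + b$ ($V{\left(b \right)} = b + 39 = 39 + b$)
$w = - \frac{12562}{6233}$ ($w = -2 - \frac{96}{6233} = - \frac{12562}{6233} \approx -2.0154$)
$\left(V{\left(D{\left(6,5 \right)} \right)} + w\right) \left(j{\left(-198,T{\left(12 \right)} \right)} - 48659\right) = \left(\left(39 + 12\right) - \frac{12562}{6233}\right) \left(-87 - 48659\right) = \left(51 - \frac{12562}{6233}\right) \left(-48746\right) = \frac{305321}{6233} \left(-48746\right) = - \frac{14883177466}{6233}$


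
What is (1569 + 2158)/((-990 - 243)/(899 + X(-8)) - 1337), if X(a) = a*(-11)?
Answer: -1226183/440284 ≈ -2.7850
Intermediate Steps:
X(a) = -11*a
(1569 + 2158)/((-990 - 243)/(899 + X(-8)) - 1337) = (1569 + 2158)/((-990 - 243)/(899 - 11*(-8)) - 1337) = 3727/(-1233/(899 + 88) - 1337) = 3727/(-1233/987 - 1337) = 3727/(-1233*1/987 - 1337) = 3727/(-411/329 - 1337) = 3727/(-440284/329) = 3727*(-329/440284) = -1226183/440284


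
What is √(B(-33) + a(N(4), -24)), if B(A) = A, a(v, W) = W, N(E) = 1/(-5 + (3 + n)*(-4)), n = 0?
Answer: I*√57 ≈ 7.5498*I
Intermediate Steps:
N(E) = -1/17 (N(E) = 1/(-5 + (3 + 0)*(-4)) = 1/(-5 + 3*(-4)) = 1/(-5 - 12) = 1/(-17) = -1/17)
√(B(-33) + a(N(4), -24)) = √(-33 - 24) = √(-57) = I*√57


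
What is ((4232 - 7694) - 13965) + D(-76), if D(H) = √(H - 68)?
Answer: -17427 + 12*I ≈ -17427.0 + 12.0*I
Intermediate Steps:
D(H) = √(-68 + H)
((4232 - 7694) - 13965) + D(-76) = ((4232 - 7694) - 13965) + √(-68 - 76) = (-3462 - 13965) + √(-144) = -17427 + 12*I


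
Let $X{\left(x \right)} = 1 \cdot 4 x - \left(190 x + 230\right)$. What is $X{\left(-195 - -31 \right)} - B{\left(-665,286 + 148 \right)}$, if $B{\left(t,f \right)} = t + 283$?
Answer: $30656$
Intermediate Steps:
$B{\left(t,f \right)} = 283 + t$
$X{\left(x \right)} = -230 - 186 x$ ($X{\left(x \right)} = 4 x - \left(230 + 190 x\right) = -230 - 186 x$)
$X{\left(-195 - -31 \right)} - B{\left(-665,286 + 148 \right)} = \left(-230 - 186 \left(-195 - -31\right)\right) - \left(283 - 665\right) = \left(-230 - 186 \left(-195 + 31\right)\right) - -382 = \left(-230 - -30504\right) + 382 = \left(-230 + 30504\right) + 382 = 30274 + 382 = 30656$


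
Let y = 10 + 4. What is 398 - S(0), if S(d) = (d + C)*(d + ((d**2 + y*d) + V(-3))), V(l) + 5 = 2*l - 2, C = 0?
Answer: 398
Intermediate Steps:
V(l) = -7 + 2*l (V(l) = -5 + (2*l - 2) = -5 + (-2 + 2*l) = -7 + 2*l)
y = 14
S(d) = d*(-13 + d**2 + 15*d) (S(d) = (d + 0)*(d + ((d**2 + 14*d) + (-7 + 2*(-3)))) = d*(d + ((d**2 + 14*d) + (-7 - 6))) = d*(d + ((d**2 + 14*d) - 13)) = d*(d + (-13 + d**2 + 14*d)) = d*(-13 + d**2 + 15*d))
398 - S(0) = 398 - 0*(-13 + 0**2 + 15*0) = 398 - 0*(-13 + 0 + 0) = 398 - 0*(-13) = 398 - 1*0 = 398 + 0 = 398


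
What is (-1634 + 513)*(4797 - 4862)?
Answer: 72865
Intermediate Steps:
(-1634 + 513)*(4797 - 4862) = -1121*(-65) = 72865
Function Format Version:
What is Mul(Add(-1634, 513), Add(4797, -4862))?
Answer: 72865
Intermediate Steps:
Mul(Add(-1634, 513), Add(4797, -4862)) = Mul(-1121, -65) = 72865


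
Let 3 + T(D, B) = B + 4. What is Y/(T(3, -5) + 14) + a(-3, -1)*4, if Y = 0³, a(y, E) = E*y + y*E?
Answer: 24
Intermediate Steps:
T(D, B) = 1 + B (T(D, B) = -3 + (B + 4) = -3 + (4 + B) = 1 + B)
a(y, E) = 2*E*y (a(y, E) = E*y + E*y = 2*E*y)
Y = 0
Y/(T(3, -5) + 14) + a(-3, -1)*4 = 0/((1 - 5) + 14) + (2*(-1)*(-3))*4 = 0/(-4 + 14) + 6*4 = 0/10 + 24 = (⅒)*0 + 24 = 0 + 24 = 24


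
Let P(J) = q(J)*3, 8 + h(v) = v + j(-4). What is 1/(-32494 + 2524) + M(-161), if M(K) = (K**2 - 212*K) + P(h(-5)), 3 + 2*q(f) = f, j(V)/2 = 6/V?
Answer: 899467132/14985 ≈ 60025.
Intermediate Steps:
j(V) = 12/V (j(V) = 2*(6/V) = 12/V)
q(f) = -3/2 + f/2
h(v) = -11 + v (h(v) = -8 + (v + 12/(-4)) = -8 + (v + 12*(-1/4)) = -8 + (v - 3) = -8 + (-3 + v) = -11 + v)
P(J) = -9/2 + 3*J/2 (P(J) = (-3/2 + J/2)*3 = -9/2 + 3*J/2)
M(K) = -57/2 + K**2 - 212*K (M(K) = (K**2 - 212*K) + (-9/2 + 3*(-11 - 5)/2) = (K**2 - 212*K) + (-9/2 + (3/2)*(-16)) = (K**2 - 212*K) + (-9/2 - 24) = (K**2 - 212*K) - 57/2 = -57/2 + K**2 - 212*K)
1/(-32494 + 2524) + M(-161) = 1/(-32494 + 2524) + (-57/2 + (-161)**2 - 212*(-161)) = 1/(-29970) + (-57/2 + 25921 + 34132) = -1/29970 + 120049/2 = 899467132/14985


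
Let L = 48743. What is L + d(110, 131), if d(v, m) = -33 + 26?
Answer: 48736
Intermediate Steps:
d(v, m) = -7
L + d(110, 131) = 48743 - 7 = 48736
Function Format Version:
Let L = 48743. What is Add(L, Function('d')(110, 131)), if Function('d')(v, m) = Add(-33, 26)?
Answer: 48736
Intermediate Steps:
Function('d')(v, m) = -7
Add(L, Function('d')(110, 131)) = Add(48743, -7) = 48736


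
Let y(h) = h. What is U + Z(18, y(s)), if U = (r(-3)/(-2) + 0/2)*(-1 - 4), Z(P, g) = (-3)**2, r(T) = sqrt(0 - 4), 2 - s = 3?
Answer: 9 + 5*I ≈ 9.0 + 5.0*I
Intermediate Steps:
s = -1 (s = 2 - 1*3 = 2 - 3 = -1)
r(T) = 2*I (r(T) = sqrt(-4) = 2*I)
Z(P, g) = 9
U = 5*I (U = ((2*I)/(-2) + 0/2)*(-1 - 4) = ((2*I)*(-1/2) + 0*(1/2))*(-5) = (-I + 0)*(-5) = -I*(-5) = 5*I ≈ 5.0*I)
U + Z(18, y(s)) = 5*I + 9 = 9 + 5*I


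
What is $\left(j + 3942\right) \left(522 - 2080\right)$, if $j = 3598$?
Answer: $-11747320$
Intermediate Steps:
$\left(j + 3942\right) \left(522 - 2080\right) = \left(3598 + 3942\right) \left(522 - 2080\right) = 7540 \left(-1558\right) = -11747320$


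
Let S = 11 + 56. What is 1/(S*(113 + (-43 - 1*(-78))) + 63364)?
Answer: 1/73280 ≈ 1.3646e-5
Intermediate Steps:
S = 67
1/(S*(113 + (-43 - 1*(-78))) + 63364) = 1/(67*(113 + (-43 - 1*(-78))) + 63364) = 1/(67*(113 + (-43 + 78)) + 63364) = 1/(67*(113 + 35) + 63364) = 1/(67*148 + 63364) = 1/(9916 + 63364) = 1/73280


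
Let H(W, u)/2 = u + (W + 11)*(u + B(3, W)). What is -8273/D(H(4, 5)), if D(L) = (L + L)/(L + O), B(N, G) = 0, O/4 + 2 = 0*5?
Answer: -157187/40 ≈ -3929.7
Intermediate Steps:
O = -8 (O = -8 + 4*(0*5) = -8 + 4*0 = -8 + 0 = -8)
H(W, u) = 2*u + 2*u*(11 + W) (H(W, u) = 2*(u + (W + 11)*(u + 0)) = 2*(u + (11 + W)*u) = 2*(u + u*(11 + W)) = 2*u + 2*u*(11 + W))
D(L) = 2*L/(-8 + L) (D(L) = (L + L)/(L - 8) = (2*L)/(-8 + L) = 2*L/(-8 + L))
-8273/D(H(4, 5)) = -8273*(-8 + 2*5*(12 + 4))/(20*(12 + 4)) = -8273/(2*(2*5*16)/(-8 + 2*5*16)) = -8273/(2*160/(-8 + 160)) = -8273/(2*160/152) = -8273/(2*160*(1/152)) = -8273/40/19 = -8273*19/40 = -157187/40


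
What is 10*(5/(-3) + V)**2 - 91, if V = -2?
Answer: 391/9 ≈ 43.444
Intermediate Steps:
10*(5/(-3) + V)**2 - 91 = 10*(5/(-3) - 2)**2 - 91 = 10*(5*(-1/3) - 2)**2 - 91 = 10*(-5/3 - 2)**2 - 91 = 10*(-11/3)**2 - 91 = 10*(121/9) - 91 = 1210/9 - 91 = 391/9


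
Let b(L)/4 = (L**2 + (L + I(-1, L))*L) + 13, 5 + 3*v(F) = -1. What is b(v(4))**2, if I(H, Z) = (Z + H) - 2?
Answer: 15376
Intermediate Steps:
I(H, Z) = -2 + H + Z (I(H, Z) = (H + Z) - 2 = -2 + H + Z)
v(F) = -2 (v(F) = -5/3 + (1/3)*(-1) = -5/3 - 1/3 = -2)
b(L) = 52 + 4*L**2 + 4*L*(-3 + 2*L) (b(L) = 4*((L**2 + (L + (-2 - 1 + L))*L) + 13) = 4*((L**2 + (L + (-3 + L))*L) + 13) = 4*((L**2 + (-3 + 2*L)*L) + 13) = 4*((L**2 + L*(-3 + 2*L)) + 13) = 4*(13 + L**2 + L*(-3 + 2*L)) = 52 + 4*L**2 + 4*L*(-3 + 2*L))
b(v(4))**2 = (52 - 12*(-2) + 12*(-2)**2)**2 = (52 + 24 + 12*4)**2 = (52 + 24 + 48)**2 = 124**2 = 15376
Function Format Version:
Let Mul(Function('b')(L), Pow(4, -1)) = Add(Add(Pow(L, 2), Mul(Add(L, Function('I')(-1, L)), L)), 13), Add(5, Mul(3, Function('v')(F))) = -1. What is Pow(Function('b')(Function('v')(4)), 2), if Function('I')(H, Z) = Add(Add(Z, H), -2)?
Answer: 15376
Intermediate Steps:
Function('I')(H, Z) = Add(-2, H, Z) (Function('I')(H, Z) = Add(Add(H, Z), -2) = Add(-2, H, Z))
Function('v')(F) = -2 (Function('v')(F) = Add(Rational(-5, 3), Mul(Rational(1, 3), -1)) = Add(Rational(-5, 3), Rational(-1, 3)) = -2)
Function('b')(L) = Add(52, Mul(4, Pow(L, 2)), Mul(4, L, Add(-3, Mul(2, L)))) (Function('b')(L) = Mul(4, Add(Add(Pow(L, 2), Mul(Add(L, Add(-2, -1, L)), L)), 13)) = Mul(4, Add(Add(Pow(L, 2), Mul(Add(L, Add(-3, L)), L)), 13)) = Mul(4, Add(Add(Pow(L, 2), Mul(Add(-3, Mul(2, L)), L)), 13)) = Mul(4, Add(Add(Pow(L, 2), Mul(L, Add(-3, Mul(2, L)))), 13)) = Mul(4, Add(13, Pow(L, 2), Mul(L, Add(-3, Mul(2, L))))) = Add(52, Mul(4, Pow(L, 2)), Mul(4, L, Add(-3, Mul(2, L)))))
Pow(Function('b')(Function('v')(4)), 2) = Pow(Add(52, Mul(-12, -2), Mul(12, Pow(-2, 2))), 2) = Pow(Add(52, 24, Mul(12, 4)), 2) = Pow(Add(52, 24, 48), 2) = Pow(124, 2) = 15376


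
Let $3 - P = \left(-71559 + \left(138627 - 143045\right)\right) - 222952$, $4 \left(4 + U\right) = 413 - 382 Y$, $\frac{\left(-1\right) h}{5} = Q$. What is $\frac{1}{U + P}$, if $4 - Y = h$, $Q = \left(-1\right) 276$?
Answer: $\frac{4}{1721757} \approx 2.3232 \cdot 10^{-6}$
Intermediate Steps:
$Q = -276$
$h = 1380$ ($h = \left(-5\right) \left(-276\right) = 1380$)
$Y = -1376$ ($Y = 4 - 1380 = -1376$)
$U = \frac{526029}{4}$ ($U = -4 + \frac{413 - -525632}{4} = -4 + \frac{413 + 525632}{4} = -4 + \frac{1}{4} \cdot 526045 = -4 + \frac{526045}{4} = \frac{526029}{4} \approx 1.3151 \cdot 10^{5}$)
$P = 298932$ ($P = 3 - \left(\left(-71559 + \left(138627 - 143045\right)\right) - 222952\right) = 3 - \left(\left(-71559 - 4418\right) - 222952\right) = 3 - \left(-75977 - 222952\right) = 3 - -298929 = 3 + 298929 = 298932$)
$\frac{1}{U + P} = \frac{1}{\frac{526029}{4} + 298932} = \frac{1}{\frac{1721757}{4}} = \frac{4}{1721757}$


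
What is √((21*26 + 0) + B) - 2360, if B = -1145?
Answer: -2360 + I*√599 ≈ -2360.0 + 24.474*I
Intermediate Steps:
√((21*26 + 0) + B) - 2360 = √((21*26 + 0) - 1145) - 2360 = √((546 + 0) - 1145) - 2360 = √(546 - 1145) - 2360 = √(-599) - 2360 = I*√599 - 2360 = -2360 + I*√599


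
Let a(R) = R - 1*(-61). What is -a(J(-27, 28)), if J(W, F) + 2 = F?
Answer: -87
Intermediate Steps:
J(W, F) = -2 + F
a(R) = 61 + R (a(R) = R + 61 = 61 + R)
-a(J(-27, 28)) = -(61 + (-2 + 28)) = -(61 + 26) = -1*87 = -87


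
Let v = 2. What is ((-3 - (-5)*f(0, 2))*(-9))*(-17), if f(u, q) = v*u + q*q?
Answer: 2601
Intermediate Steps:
f(u, q) = q² + 2*u (f(u, q) = 2*u + q*q = 2*u + q² = q² + 2*u)
((-3 - (-5)*f(0, 2))*(-9))*(-17) = ((-3 - (-5)*(2² + 2*0))*(-9))*(-17) = ((-3 - (-5)*(4 + 0))*(-9))*(-17) = ((-3 - (-5)*4)*(-9))*(-17) = ((-3 - 1*(-20))*(-9))*(-17) = ((-3 + 20)*(-9))*(-17) = (17*(-9))*(-17) = -153*(-17) = 2601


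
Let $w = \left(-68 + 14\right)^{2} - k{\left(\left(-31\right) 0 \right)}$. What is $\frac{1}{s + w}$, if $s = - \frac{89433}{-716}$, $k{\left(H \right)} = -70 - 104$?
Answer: $\frac{716}{2301873} \approx 0.00031105$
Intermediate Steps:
$k{\left(H \right)} = -174$ ($k{\left(H \right)} = -70 - 104 = -174$)
$s = \frac{89433}{716}$ ($s = \left(-89433\right) \left(- \frac{1}{716}\right) = \frac{89433}{716} \approx 124.91$)
$w = 3090$ ($w = \left(-68 + 14\right)^{2} - -174 = \left(-54\right)^{2} + 174 = 2916 + 174 = 3090$)
$\frac{1}{s + w} = \frac{1}{\frac{89433}{716} + 3090} = \frac{1}{\frac{2301873}{716}} = \frac{716}{2301873}$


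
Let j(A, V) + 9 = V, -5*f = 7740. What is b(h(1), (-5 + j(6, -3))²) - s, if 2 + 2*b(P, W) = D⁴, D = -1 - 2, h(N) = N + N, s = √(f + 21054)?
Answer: 79/2 - √19506 ≈ -100.16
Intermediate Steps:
f = -1548 (f = -⅕*7740 = -1548)
j(A, V) = -9 + V
s = √19506 (s = √(-1548 + 21054) = √19506 ≈ 139.66)
h(N) = 2*N
D = -3
b(P, W) = 79/2 (b(P, W) = -1 + (½)*(-3)⁴ = -1 + (½)*81 = -1 + 81/2 = 79/2)
b(h(1), (-5 + j(6, -3))²) - s = 79/2 - √19506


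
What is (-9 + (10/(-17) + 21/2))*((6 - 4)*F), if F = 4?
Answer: 124/17 ≈ 7.2941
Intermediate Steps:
(-9 + (10/(-17) + 21/2))*((6 - 4)*F) = (-9 + (10/(-17) + 21/2))*((6 - 4)*4) = (-9 + (10*(-1/17) + 21*(1/2)))*(2*4) = (-9 + (-10/17 + 21/2))*8 = (-9 + 337/34)*8 = (31/34)*8 = 124/17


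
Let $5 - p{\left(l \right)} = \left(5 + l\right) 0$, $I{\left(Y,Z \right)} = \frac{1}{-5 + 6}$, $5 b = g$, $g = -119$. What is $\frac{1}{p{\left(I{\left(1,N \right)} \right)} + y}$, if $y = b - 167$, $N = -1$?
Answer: $- \frac{5}{929} \approx -0.0053821$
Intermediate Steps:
$b = - \frac{119}{5}$ ($b = \frac{1}{5} \left(-119\right) = - \frac{119}{5} \approx -23.8$)
$I{\left(Y,Z \right)} = 1$ ($I{\left(Y,Z \right)} = 1^{-1} = 1$)
$y = - \frac{954}{5}$ ($y = - \frac{119}{5} - 167 = - \frac{954}{5} \approx -190.8$)
$p{\left(l \right)} = 5$ ($p{\left(l \right)} = 5 - \left(5 + l\right) 0 = 5 - 0 = 5 + 0 = 5$)
$\frac{1}{p{\left(I{\left(1,N \right)} \right)} + y} = \frac{1}{5 - \frac{954}{5}} = \frac{1}{- \frac{929}{5}} = - \frac{5}{929}$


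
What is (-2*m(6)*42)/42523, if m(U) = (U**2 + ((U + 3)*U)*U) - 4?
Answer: -29904/42523 ≈ -0.70324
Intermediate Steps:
m(U) = -4 + U**2 + U**2*(3 + U) (m(U) = (U**2 + ((3 + U)*U)*U) - 4 = (U**2 + (U*(3 + U))*U) - 4 = (U**2 + U**2*(3 + U)) - 4 = -4 + U**2 + U**2*(3 + U))
(-2*m(6)*42)/42523 = (-2*(-4 + 6**3 + 4*6**2)*42)/42523 = (-2*(-4 + 216 + 4*36)*42)*(1/42523) = (-2*(-4 + 216 + 144)*42)*(1/42523) = (-2*356*42)*(1/42523) = -712*42*(1/42523) = -29904*1/42523 = -29904/42523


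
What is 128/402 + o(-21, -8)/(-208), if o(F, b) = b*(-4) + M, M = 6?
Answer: 2837/20904 ≈ 0.13572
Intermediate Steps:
o(F, b) = 6 - 4*b (o(F, b) = b*(-4) + 6 = -4*b + 6 = 6 - 4*b)
128/402 + o(-21, -8)/(-208) = 128/402 + (6 - 4*(-8))/(-208) = 128*(1/402) + (6 + 32)*(-1/208) = 64/201 + 38*(-1/208) = 64/201 - 19/104 = 2837/20904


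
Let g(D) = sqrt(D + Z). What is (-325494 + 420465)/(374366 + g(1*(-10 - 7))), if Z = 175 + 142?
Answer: 17776956693/70074950828 - 474855*sqrt(3)/70074950828 ≈ 0.25367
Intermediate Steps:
Z = 317
g(D) = sqrt(317 + D) (g(D) = sqrt(D + 317) = sqrt(317 + D))
(-325494 + 420465)/(374366 + g(1*(-10 - 7))) = (-325494 + 420465)/(374366 + sqrt(317 + 1*(-10 - 7))) = 94971/(374366 + sqrt(317 + 1*(-17))) = 94971/(374366 + sqrt(317 - 17)) = 94971/(374366 + sqrt(300)) = 94971/(374366 + 10*sqrt(3))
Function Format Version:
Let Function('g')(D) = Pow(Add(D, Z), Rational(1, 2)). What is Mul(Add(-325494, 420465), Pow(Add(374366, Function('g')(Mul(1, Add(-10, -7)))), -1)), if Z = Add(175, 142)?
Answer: Add(Rational(17776956693, 70074950828), Mul(Rational(-474855, 70074950828), Pow(3, Rational(1, 2)))) ≈ 0.25367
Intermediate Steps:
Z = 317
Function('g')(D) = Pow(Add(317, D), Rational(1, 2)) (Function('g')(D) = Pow(Add(D, 317), Rational(1, 2)) = Pow(Add(317, D), Rational(1, 2)))
Mul(Add(-325494, 420465), Pow(Add(374366, Function('g')(Mul(1, Add(-10, -7)))), -1)) = Mul(Add(-325494, 420465), Pow(Add(374366, Pow(Add(317, Mul(1, Add(-10, -7))), Rational(1, 2))), -1)) = Mul(94971, Pow(Add(374366, Pow(Add(317, Mul(1, -17)), Rational(1, 2))), -1)) = Mul(94971, Pow(Add(374366, Pow(Add(317, -17), Rational(1, 2))), -1)) = Mul(94971, Pow(Add(374366, Pow(300, Rational(1, 2))), -1)) = Mul(94971, Pow(Add(374366, Mul(10, Pow(3, Rational(1, 2)))), -1))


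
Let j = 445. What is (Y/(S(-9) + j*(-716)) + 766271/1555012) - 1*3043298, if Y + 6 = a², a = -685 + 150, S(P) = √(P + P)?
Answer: -240211809235996738847425/78931401797221508 - 858657*I*√2/101518704418 ≈ -3.0433e+6 - 1.1962e-5*I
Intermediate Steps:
S(P) = √2*√P (S(P) = √(2*P) = √2*√P)
a = -535
Y = 286219 (Y = -6 + (-535)² = -6 + 286225 = 286219)
(Y/(S(-9) + j*(-716)) + 766271/1555012) - 1*3043298 = (286219/(√2*√(-9) + 445*(-716)) + 766271/1555012) - 1*3043298 = (286219/(√2*(3*I) - 318620) + 766271*(1/1555012)) - 3043298 = (286219/(3*I*√2 - 318620) + 766271/1555012) - 3043298 = (286219/(-318620 + 3*I*√2) + 766271/1555012) - 3043298 = (766271/1555012 + 286219/(-318620 + 3*I*√2)) - 3043298 = -4732364143305/1555012 + 286219/(-318620 + 3*I*√2)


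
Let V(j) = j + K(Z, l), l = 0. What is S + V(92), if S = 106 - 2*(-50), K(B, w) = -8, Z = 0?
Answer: 290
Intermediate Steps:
V(j) = -8 + j (V(j) = j - 8 = -8 + j)
S = 206 (S = 106 + 100 = 206)
S + V(92) = 206 + (-8 + 92) = 206 + 84 = 290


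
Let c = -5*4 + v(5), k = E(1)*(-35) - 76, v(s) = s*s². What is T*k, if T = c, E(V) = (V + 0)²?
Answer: -11655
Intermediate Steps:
v(s) = s³
E(V) = V²
k = -111 (k = 1²*(-35) - 76 = 1*(-35) - 76 = -35 - 76 = -111)
c = 105 (c = -5*4 + 5³ = -20 + 125 = 105)
T = 105
T*k = 105*(-111) = -11655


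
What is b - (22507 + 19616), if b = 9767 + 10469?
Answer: -21887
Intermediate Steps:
b = 20236
b - (22507 + 19616) = 20236 - (22507 + 19616) = 20236 - 1*42123 = 20236 - 42123 = -21887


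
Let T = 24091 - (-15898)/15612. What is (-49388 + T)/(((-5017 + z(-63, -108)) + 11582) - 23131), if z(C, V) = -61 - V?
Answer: 197460433/128947314 ≈ 1.5313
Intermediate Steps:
T = 188062295/7806 (T = 24091 - (-15898)/15612 = 24091 - 1*(-7949/7806) = 24091 + 7949/7806 = 188062295/7806 ≈ 24092.)
(-49388 + T)/(((-5017 + z(-63, -108)) + 11582) - 23131) = (-49388 + 188062295/7806)/(((-5017 + (-61 - 1*(-108))) + 11582) - 23131) = -197460433/(7806*(((-5017 + (-61 + 108)) + 11582) - 23131)) = -197460433/(7806*(((-5017 + 47) + 11582) - 23131)) = -197460433/(7806*((-4970 + 11582) - 23131)) = -197460433/(7806*(6612 - 23131)) = -197460433/7806/(-16519) = -197460433/7806*(-1/16519) = 197460433/128947314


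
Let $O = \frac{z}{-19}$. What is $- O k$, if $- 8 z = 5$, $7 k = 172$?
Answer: $- \frac{215}{266} \approx -0.80827$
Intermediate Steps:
$k = \frac{172}{7}$ ($k = \frac{1}{7} \cdot 172 = \frac{172}{7} \approx 24.571$)
$z = - \frac{5}{8}$ ($z = \left(- \frac{1}{8}\right) 5 = - \frac{5}{8} \approx -0.625$)
$O = \frac{5}{152}$ ($O = - \frac{5}{8 \left(-19\right)} = \left(- \frac{5}{8}\right) \left(- \frac{1}{19}\right) = \frac{5}{152} \approx 0.032895$)
$- O k = - \frac{5 \cdot 172}{152 \cdot 7} = \left(-1\right) \frac{215}{266} = - \frac{215}{266}$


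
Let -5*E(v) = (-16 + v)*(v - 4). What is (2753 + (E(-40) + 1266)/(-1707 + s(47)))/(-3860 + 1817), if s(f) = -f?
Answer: -1341108/995395 ≈ -1.3473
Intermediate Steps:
E(v) = -(-16 + v)*(-4 + v)/5 (E(v) = -(-16 + v)*(v - 4)/5 = -(-16 + v)*(-4 + v)/5)
(2753 + (E(-40) + 1266)/(-1707 + s(47)))/(-3860 + 1817) = (2753 + ((-64/5 + 4*(-40) - ⅕*(-40)²) + 1266)/(-1707 - 1*47))/(-3860 + 1817) = (2753 + ((-64/5 - 160 - ⅕*1600) + 1266)/(-1707 - 47))/(-2043) = (2753 + ((-64/5 - 160 - 320) + 1266)/(-1754))*(-1/2043) = (2753 + (-2464/5 + 1266)*(-1/1754))*(-1/2043) = (2753 + (3866/5)*(-1/1754))*(-1/2043) = (2753 - 1933/4385)*(-1/2043) = (12069972/4385)*(-1/2043) = -1341108/995395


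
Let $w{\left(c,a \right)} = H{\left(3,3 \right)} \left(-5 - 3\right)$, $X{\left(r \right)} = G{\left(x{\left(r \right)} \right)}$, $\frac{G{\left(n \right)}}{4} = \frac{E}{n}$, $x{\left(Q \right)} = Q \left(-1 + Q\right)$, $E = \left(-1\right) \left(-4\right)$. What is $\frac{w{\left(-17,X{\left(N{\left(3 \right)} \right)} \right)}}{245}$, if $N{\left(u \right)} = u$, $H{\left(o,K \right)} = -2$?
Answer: $\frac{16}{245} \approx 0.065306$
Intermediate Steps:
$E = 4$
$G{\left(n \right)} = \frac{16}{n}$ ($G{\left(n \right)} = 4 \frac{4}{n} = \frac{16}{n}$)
$X{\left(r \right)} = \frac{16}{r \left(-1 + r\right)}$
$w{\left(c,a \right)} = 16$ ($w{\left(c,a \right)} = - 2 \left(-5 - 3\right) = \left(-2\right) \left(-8\right) = 16$)
$\frac{w{\left(-17,X{\left(N{\left(3 \right)} \right)} \right)}}{245} = \frac{16}{245}$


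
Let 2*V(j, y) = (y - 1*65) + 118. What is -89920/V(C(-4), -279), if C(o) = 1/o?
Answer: 89920/113 ≈ 795.75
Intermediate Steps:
V(j, y) = 53/2 + y/2 (V(j, y) = ((y - 1*65) + 118)/2 = ((y - 65) + 118)/2 = ((-65 + y) + 118)/2 = (53 + y)/2 = 53/2 + y/2)
-89920/V(C(-4), -279) = -89920/(53/2 + (½)*(-279)) = -89920/(53/2 - 279/2) = -89920/(-113) = -89920*(-1/113) = 89920/113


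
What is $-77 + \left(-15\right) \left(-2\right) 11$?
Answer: $253$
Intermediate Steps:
$-77 + \left(-15\right) \left(-2\right) 11 = -77 + 30 \cdot 11 = -77 + 330 = 253$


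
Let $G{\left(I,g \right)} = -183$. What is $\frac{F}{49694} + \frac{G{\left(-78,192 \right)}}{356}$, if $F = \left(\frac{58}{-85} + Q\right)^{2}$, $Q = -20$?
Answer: $- \frac{32301961833}{63908968700} \approx -0.50544$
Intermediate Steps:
$F = \frac{3090564}{7225}$ ($F = \left(\frac{58}{-85} - 20\right)^{2} = \left(58 \left(- \frac{1}{85}\right) - 20\right)^{2} = \left(- \frac{58}{85} - 20\right)^{2} = \left(- \frac{1758}{85}\right)^{2} = \frac{3090564}{7225} \approx 427.76$)
$\frac{F}{49694} + \frac{G{\left(-78,192 \right)}}{356} = \frac{3090564}{7225 \cdot 49694} - \frac{183}{356} = \frac{3090564}{7225} \cdot \frac{1}{49694} - \frac{183}{356} = \frac{1545282}{179519575} - \frac{183}{356} = - \frac{32301961833}{63908968700}$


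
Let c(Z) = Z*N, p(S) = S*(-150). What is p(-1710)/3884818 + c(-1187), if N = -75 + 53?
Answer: 50724196876/1942409 ≈ 26114.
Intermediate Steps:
N = -22
p(S) = -150*S
c(Z) = -22*Z (c(Z) = Z*(-22) = -22*Z)
p(-1710)/3884818 + c(-1187) = -150*(-1710)/3884818 - 22*(-1187) = 256500*(1/3884818) + 26114 = 128250/1942409 + 26114 = 50724196876/1942409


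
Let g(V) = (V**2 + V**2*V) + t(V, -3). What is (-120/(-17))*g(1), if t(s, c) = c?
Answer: -120/17 ≈ -7.0588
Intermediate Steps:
g(V) = -3 + V**2 + V**3 (g(V) = (V**2 + V**2*V) - 3 = (V**2 + V**3) - 3 = -3 + V**2 + V**3)
(-120/(-17))*g(1) = (-120/(-17))*(-3 + 1**2 + 1**3) = (-120*(-1)/17)*(-3 + 1 + 1) = -10*(-12/17)*(-1) = (120/17)*(-1) = -120/17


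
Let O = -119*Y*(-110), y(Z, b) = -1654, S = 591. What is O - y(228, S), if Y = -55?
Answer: -718296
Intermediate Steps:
O = -719950 (O = -119*(-55)*(-110) = 6545*(-110) = -719950)
O - y(228, S) = -719950 - 1*(-1654) = -719950 + 1654 = -718296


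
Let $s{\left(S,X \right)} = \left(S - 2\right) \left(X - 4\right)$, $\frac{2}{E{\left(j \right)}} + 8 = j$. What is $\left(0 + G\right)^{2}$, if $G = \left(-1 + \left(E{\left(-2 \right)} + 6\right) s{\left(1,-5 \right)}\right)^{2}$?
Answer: $\frac{4294967296}{625} \approx 6.8719 \cdot 10^{6}$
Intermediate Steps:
$E{\left(j \right)} = \frac{2}{-8 + j}$
$s{\left(S,X \right)} = \left(-4 + X\right) \left(-2 + S\right)$ ($s{\left(S,X \right)} = \left(-2 + S\right) \left(-4 + X\right) = \left(-4 + X\right) \left(-2 + S\right)$)
$G = \frac{65536}{25}$ ($G = \left(-1 + \left(\frac{2}{-8 - 2} + 6\right) \left(8 - 4 - -10 + 1 \left(-5\right)\right)\right)^{2} = \left(-1 + \left(\frac{2}{-10} + 6\right) \left(8 - 4 + 10 - 5\right)\right)^{2} = \left(-1 + \left(2 \left(- \frac{1}{10}\right) + 6\right) 9\right)^{2} = \left(-1 + \left(- \frac{1}{5} + 6\right) 9\right)^{2} = \left(-1 + \frac{29}{5} \cdot 9\right)^{2} = \left(-1 + \frac{261}{5}\right)^{2} = \left(\frac{256}{5}\right)^{2} = \frac{65536}{25} \approx 2621.4$)
$\left(0 + G\right)^{2} = \left(0 + \frac{65536}{25}\right)^{2} = \left(\frac{65536}{25}\right)^{2} = \frac{4294967296}{625}$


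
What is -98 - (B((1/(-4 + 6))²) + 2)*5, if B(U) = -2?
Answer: -98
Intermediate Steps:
-98 - (B((1/(-4 + 6))²) + 2)*5 = -98 - (-2 + 2)*5 = -98 - 0*5 = -98 - 1*0 = -98 + 0 = -98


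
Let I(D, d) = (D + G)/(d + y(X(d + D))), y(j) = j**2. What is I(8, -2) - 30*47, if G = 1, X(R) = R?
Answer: -47931/34 ≈ -1409.7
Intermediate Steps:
I(D, d) = (1 + D)/(d + (D + d)**2) (I(D, d) = (D + 1)/(d + (d + D)**2) = (1 + D)/(d + (D + d)**2))
I(8, -2) - 30*47 = (1 + 8)/(-2 + (8 - 2)**2) - 30*47 = 9/(-2 + 6**2) - 1410 = 9/(-2 + 36) - 1410 = 9/34 - 1410 = -47931/34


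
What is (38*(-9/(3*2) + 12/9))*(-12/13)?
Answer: 76/13 ≈ 5.8462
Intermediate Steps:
(38*(-9/(3*2) + 12/9))*(-12/13) = (38*(-9/6 + 12*(1/9)))*(-12*1/13) = (38*(-9*1/6 + 4/3))*(-12/13) = (38*(-3/2 + 4/3))*(-12/13) = (38*(-1/6))*(-12/13) = -19/3*(-12/13) = 76/13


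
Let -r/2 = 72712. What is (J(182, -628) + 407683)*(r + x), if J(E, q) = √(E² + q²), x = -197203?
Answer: -139683203241 - 685254*√106877 ≈ -1.3991e+11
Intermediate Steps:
r = -145424 (r = -2*72712 = -145424)
(J(182, -628) + 407683)*(r + x) = (√(182² + (-628)²) + 407683)*(-145424 - 197203) = (√(33124 + 394384) + 407683)*(-342627) = (√427508 + 407683)*(-342627) = (2*√106877 + 407683)*(-342627) = (407683 + 2*√106877)*(-342627) = -139683203241 - 685254*√106877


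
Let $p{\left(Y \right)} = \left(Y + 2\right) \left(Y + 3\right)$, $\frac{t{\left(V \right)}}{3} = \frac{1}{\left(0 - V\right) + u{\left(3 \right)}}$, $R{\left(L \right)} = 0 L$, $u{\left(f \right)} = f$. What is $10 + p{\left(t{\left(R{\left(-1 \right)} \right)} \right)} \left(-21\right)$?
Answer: $-242$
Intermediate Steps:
$R{\left(L \right)} = 0$
$t{\left(V \right)} = \frac{3}{3 - V}$ ($t{\left(V \right)} = \frac{3}{\left(0 - V\right) + 3} = \frac{3}{- V + 3} = \frac{3}{3 - V}$)
$p{\left(Y \right)} = \left(2 + Y\right) \left(3 + Y\right)$
$10 + p{\left(t{\left(R{\left(-1 \right)} \right)} \right)} \left(-21\right) = 10 + \left(6 + \left(- \frac{3}{-3 + 0}\right)^{2} + 5 \left(- \frac{3}{-3 + 0}\right)\right) \left(-21\right) = 10 + \left(6 + \left(- \frac{3}{-3}\right)^{2} + 5 \left(- \frac{3}{-3}\right)\right) \left(-21\right) = 10 + \left(6 + \left(\left(-3\right) \left(- \frac{1}{3}\right)\right)^{2} + 5 \left(\left(-3\right) \left(- \frac{1}{3}\right)\right)\right) \left(-21\right) = 10 + \left(6 + 1^{2} + 5 \cdot 1\right) \left(-21\right) = 10 + \left(6 + 1 + 5\right) \left(-21\right) = 10 + 12 \left(-21\right) = 10 - 252 = -242$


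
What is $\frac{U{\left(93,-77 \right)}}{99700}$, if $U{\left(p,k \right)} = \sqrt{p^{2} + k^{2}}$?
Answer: $\frac{\sqrt{14578}}{99700} \approx 0.001211$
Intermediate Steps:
$U{\left(p,k \right)} = \sqrt{k^{2} + p^{2}}$
$\frac{U{\left(93,-77 \right)}}{99700} = \frac{\sqrt{\left(-77\right)^{2} + 93^{2}}}{99700} = \sqrt{5929 + 8649} \cdot \frac{1}{99700} = \sqrt{14578} \cdot \frac{1}{99700} = \frac{\sqrt{14578}}{99700}$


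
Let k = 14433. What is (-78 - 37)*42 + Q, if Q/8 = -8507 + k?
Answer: 42578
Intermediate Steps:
Q = 47408 (Q = 8*(-8507 + 14433) = 8*5926 = 47408)
(-78 - 37)*42 + Q = (-78 - 37)*42 + 47408 = -115*42 + 47408 = -4830 + 47408 = 42578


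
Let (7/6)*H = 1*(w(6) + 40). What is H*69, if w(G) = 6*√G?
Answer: 16560/7 + 2484*√6/7 ≈ 3234.9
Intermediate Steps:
H = 240/7 + 36*√6/7 (H = 6*(1*(6*√6 + 40))/7 = 6*(1*(40 + 6*√6))/7 = 6*(40 + 6*√6)/7 = 240/7 + 36*√6/7 ≈ 46.883)
H*69 = (240/7 + 36*√6/7)*69 = 16560/7 + 2484*√6/7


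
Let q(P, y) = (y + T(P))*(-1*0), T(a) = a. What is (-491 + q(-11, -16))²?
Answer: 241081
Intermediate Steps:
q(P, y) = 0 (q(P, y) = (y + P)*(-1*0) = (P + y)*0 = 0)
(-491 + q(-11, -16))² = (-491 + 0)² = (-491)² = 241081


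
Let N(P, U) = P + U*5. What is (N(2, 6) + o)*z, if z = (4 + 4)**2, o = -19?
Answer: 832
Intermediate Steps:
z = 64 (z = 8**2 = 64)
N(P, U) = P + 5*U
(N(2, 6) + o)*z = ((2 + 5*6) - 19)*64 = ((2 + 30) - 19)*64 = (32 - 19)*64 = 13*64 = 832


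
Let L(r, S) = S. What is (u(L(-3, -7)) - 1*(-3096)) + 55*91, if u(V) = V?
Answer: 8094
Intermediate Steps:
(u(L(-3, -7)) - 1*(-3096)) + 55*91 = (-7 - 1*(-3096)) + 55*91 = (-7 + 3096) + 5005 = 3089 + 5005 = 8094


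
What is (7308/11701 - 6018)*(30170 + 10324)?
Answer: -2851154599140/11701 ≈ -2.4367e+8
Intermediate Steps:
(7308/11701 - 6018)*(30170 + 10324) = (7308*(1/11701) - 6018)*40494 = (7308/11701 - 6018)*40494 = -70409310/11701*40494 = -2851154599140/11701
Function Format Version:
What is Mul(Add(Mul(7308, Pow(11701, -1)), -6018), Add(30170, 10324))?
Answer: Rational(-2851154599140, 11701) ≈ -2.4367e+8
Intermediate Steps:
Mul(Add(Mul(7308, Pow(11701, -1)), -6018), Add(30170, 10324)) = Mul(Add(Mul(7308, Rational(1, 11701)), -6018), 40494) = Mul(Add(Rational(7308, 11701), -6018), 40494) = Mul(Rational(-70409310, 11701), 40494) = Rational(-2851154599140, 11701)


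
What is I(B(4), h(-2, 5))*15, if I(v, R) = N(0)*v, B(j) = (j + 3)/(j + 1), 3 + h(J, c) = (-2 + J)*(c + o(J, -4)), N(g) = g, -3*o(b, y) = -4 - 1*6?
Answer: 0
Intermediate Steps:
o(b, y) = 10/3 (o(b, y) = -(-4 - 1*6)/3 = -(-4 - 6)/3 = -⅓*(-10) = 10/3)
h(J, c) = -3 + (-2 + J)*(10/3 + c) (h(J, c) = -3 + (-2 + J)*(c + 10/3) = -3 + (-2 + J)*(10/3 + c))
B(j) = (3 + j)/(1 + j)
I(v, R) = 0 (I(v, R) = 0*v = 0)
I(B(4), h(-2, 5))*15 = 0*15 = 0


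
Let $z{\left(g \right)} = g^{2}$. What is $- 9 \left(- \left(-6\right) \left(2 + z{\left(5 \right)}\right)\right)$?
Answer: $-1458$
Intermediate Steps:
$- 9 \left(- \left(-6\right) \left(2 + z{\left(5 \right)}\right)\right) = - 9 \left(- \left(-6\right) \left(2 + 5^{2}\right)\right) = - 9 \left(- \left(-6\right) \left(2 + 25\right)\right) = - 9 \left(- \left(-6\right) 27\right) = - 9 \left(\left(-1\right) \left(-162\right)\right) = \left(-9\right) 162 = -1458$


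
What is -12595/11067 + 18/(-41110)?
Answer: -258989828/227482185 ≈ -1.1385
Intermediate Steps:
-12595/11067 + 18/(-41110) = -12595*1/11067 + 18*(-1/41110) = -12595/11067 - 9/20555 = -258989828/227482185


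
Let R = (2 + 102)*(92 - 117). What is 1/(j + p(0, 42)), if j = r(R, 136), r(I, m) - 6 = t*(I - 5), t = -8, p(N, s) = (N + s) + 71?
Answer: 1/20959 ≈ 4.7712e-5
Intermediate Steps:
p(N, s) = 71 + N + s
R = -2600 (R = 104*(-25) = -2600)
r(I, m) = 46 - 8*I (r(I, m) = 6 - 8*(I - 5) = 6 - 8*(-5 + I) = 6 + (40 - 8*I) = 46 - 8*I)
j = 20846 (j = 46 - 8*(-2600) = 46 + 20800 = 20846)
1/(j + p(0, 42)) = 1/(20846 + (71 + 0 + 42)) = 1/(20846 + 113) = 1/20959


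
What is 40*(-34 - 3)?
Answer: -1480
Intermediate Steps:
40*(-34 - 3) = 40*(-37) = -1480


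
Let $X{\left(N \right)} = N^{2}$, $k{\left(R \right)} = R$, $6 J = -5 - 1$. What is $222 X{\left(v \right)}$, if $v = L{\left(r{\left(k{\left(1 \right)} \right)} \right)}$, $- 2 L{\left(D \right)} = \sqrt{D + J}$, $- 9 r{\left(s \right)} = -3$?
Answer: $-37$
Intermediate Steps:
$J = -1$ ($J = \frac{-5 - 1}{6} = \frac{1}{6} \left(-6\right) = -1$)
$r{\left(s \right)} = \frac{1}{3}$ ($r{\left(s \right)} = \left(- \frac{1}{9}\right) \left(-3\right) = \frac{1}{3}$)
$L{\left(D \right)} = - \frac{\sqrt{-1 + D}}{2}$ ($L{\left(D \right)} = - \frac{\sqrt{D - 1}}{2} = - \frac{\sqrt{-1 + D}}{2}$)
$v = - \frac{i \sqrt{6}}{6}$ ($v = - \frac{\sqrt{-1 + \frac{1}{3}}}{2} = - \frac{\sqrt{- \frac{2}{3}}}{2} = - \frac{\frac{1}{3} i \sqrt{6}}{2} = - \frac{i \sqrt{6}}{6} \approx - 0.40825 i$)
$222 X{\left(v \right)} = 222 \left(- \frac{i \sqrt{6}}{6}\right)^{2} = 222 \left(- \frac{1}{6}\right) = -37$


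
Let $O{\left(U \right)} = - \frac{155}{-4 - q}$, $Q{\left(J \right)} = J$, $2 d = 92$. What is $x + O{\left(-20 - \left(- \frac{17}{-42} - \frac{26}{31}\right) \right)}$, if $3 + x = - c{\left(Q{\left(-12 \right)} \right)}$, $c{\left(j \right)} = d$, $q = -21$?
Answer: $- \frac{988}{17} \approx -58.118$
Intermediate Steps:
$d = 46$ ($d = \frac{1}{2} \cdot 92 = 46$)
$c{\left(j \right)} = 46$
$x = -49$ ($x = -3 - 46 = -49$)
$O{\left(U \right)} = - \frac{155}{17}$ ($O{\left(U \right)} = - \frac{155}{-4 - -21} = - \frac{155}{-4 + 21} = - \frac{155}{17}$)
$x + O{\left(-20 - \left(- \frac{17}{-42} - \frac{26}{31}\right) \right)} = -49 - \frac{155}{17} = - \frac{988}{17}$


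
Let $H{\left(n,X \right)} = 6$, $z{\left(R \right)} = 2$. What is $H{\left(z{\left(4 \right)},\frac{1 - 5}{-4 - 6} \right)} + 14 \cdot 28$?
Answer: $398$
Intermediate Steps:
$H{\left(z{\left(4 \right)},\frac{1 - 5}{-4 - 6} \right)} + 14 \cdot 28 = 6 + 14 \cdot 28 = 6 + 392 = 398$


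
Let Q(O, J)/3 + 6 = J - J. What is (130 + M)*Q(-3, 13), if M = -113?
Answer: -306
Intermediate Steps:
Q(O, J) = -18 (Q(O, J) = -18 + 3*(J - J) = -18 + 3*0 = -18 + 0 = -18)
(130 + M)*Q(-3, 13) = (130 - 113)*(-18) = 17*(-18) = -306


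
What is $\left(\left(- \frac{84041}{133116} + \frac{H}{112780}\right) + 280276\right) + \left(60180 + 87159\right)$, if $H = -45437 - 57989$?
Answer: $\frac{1604921209746451}{3753205620} \approx 4.2761 \cdot 10^{5}$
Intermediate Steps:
$H = -103426$ ($H = -45437 - 57989 = -103426$)
$\left(\left(- \frac{84041}{133116} + \frac{H}{112780}\right) + 280276\right) + \left(60180 + 87159\right) = \left(\left(- \frac{84041}{133116} - \frac{103426}{112780}\right) + 280276\right) + \left(60180 + 87159\right) = \left(\left(\left(-84041\right) \frac{1}{133116} - \frac{51713}{56390}\right) + 280276\right) + 147339 = \left(\left(- \frac{84041}{133116} - \frac{51713}{56390}\right) + 280276\right) + 147339 = \left(- \frac{5811449849}{3753205620} + 280276\right) + 147339 = \frac{1051927646901271}{3753205620} + 147339 = \frac{1604921209746451}{3753205620}$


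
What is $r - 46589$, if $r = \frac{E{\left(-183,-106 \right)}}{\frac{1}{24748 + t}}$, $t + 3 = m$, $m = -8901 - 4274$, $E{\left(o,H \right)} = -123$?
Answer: $-1469699$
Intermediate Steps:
$m = -13175$
$t = -13178$ ($t = -3 - 13175 = -13178$)
$r = -1423110$ ($r = - \frac{123}{\frac{1}{24748 - 13178}} = - \frac{123}{\frac{1}{11570}} = - 123 \frac{1}{\frac{1}{11570}} = \left(-123\right) 11570 = -1423110$)
$r - 46589 = -1423110 - 46589 = -1469699$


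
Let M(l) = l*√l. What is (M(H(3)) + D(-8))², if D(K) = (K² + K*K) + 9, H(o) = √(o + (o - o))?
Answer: (137 + 3^(¾))² ≈ 19399.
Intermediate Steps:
H(o) = √o (H(o) = √(o + 0) = √o)
D(K) = 9 + 2*K² (D(K) = (K² + K²) + 9 = 2*K² + 9 = 9 + 2*K²)
M(l) = l^(3/2)
(M(H(3)) + D(-8))² = ((√3)^(3/2) + (9 + 2*(-8)²))² = (3^(¾) + (9 + 2*64))² = (3^(¾) + (9 + 128))² = (3^(¾) + 137)² = (137 + 3^(¾))²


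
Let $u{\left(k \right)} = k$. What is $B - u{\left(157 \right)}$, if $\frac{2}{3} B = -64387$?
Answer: $- \frac{193475}{2} \approx -96738.0$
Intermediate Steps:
$B = - \frac{193161}{2}$ ($B = \frac{3}{2} \left(-64387\right) = - \frac{193161}{2} \approx -96581.0$)
$B - u{\left(157 \right)} = - \frac{193161}{2} - 157 = - \frac{193475}{2}$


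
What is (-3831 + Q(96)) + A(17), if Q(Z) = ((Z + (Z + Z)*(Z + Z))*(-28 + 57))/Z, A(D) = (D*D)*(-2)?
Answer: 6756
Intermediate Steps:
A(D) = -2*D² (A(D) = D²*(-2) = -2*D²)
Q(Z) = (29*Z + 116*Z²)/Z (Q(Z) = ((Z + (2*Z)*(2*Z))*29)/Z = ((Z + 4*Z²)*29)/Z = (29*Z + 116*Z²)/Z)
(-3831 + Q(96)) + A(17) = (-3831 + (29 + 116*96)) - 2*17² = (-3831 + (29 + 11136)) - 2*289 = (-3831 + 11165) - 578 = 7334 - 578 = 6756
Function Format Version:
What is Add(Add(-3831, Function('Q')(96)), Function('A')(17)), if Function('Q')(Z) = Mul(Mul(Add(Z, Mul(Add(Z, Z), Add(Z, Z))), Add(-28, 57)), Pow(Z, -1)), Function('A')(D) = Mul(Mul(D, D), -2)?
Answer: 6756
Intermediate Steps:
Function('A')(D) = Mul(-2, Pow(D, 2)) (Function('A')(D) = Mul(Pow(D, 2), -2) = Mul(-2, Pow(D, 2)))
Function('Q')(Z) = Mul(Pow(Z, -1), Add(Mul(29, Z), Mul(116, Pow(Z, 2)))) (Function('Q')(Z) = Mul(Mul(Add(Z, Mul(Mul(2, Z), Mul(2, Z))), 29), Pow(Z, -1)) = Mul(Mul(Add(Z, Mul(4, Pow(Z, 2))), 29), Pow(Z, -1)) = Mul(Add(Mul(29, Z), Mul(116, Pow(Z, 2))), Pow(Z, -1)) = Mul(Pow(Z, -1), Add(Mul(29, Z), Mul(116, Pow(Z, 2)))))
Add(Add(-3831, Function('Q')(96)), Function('A')(17)) = Add(Add(-3831, Add(29, Mul(116, 96))), Mul(-2, Pow(17, 2))) = Add(Add(-3831, Add(29, 11136)), Mul(-2, 289)) = Add(Add(-3831, 11165), -578) = Add(7334, -578) = 6756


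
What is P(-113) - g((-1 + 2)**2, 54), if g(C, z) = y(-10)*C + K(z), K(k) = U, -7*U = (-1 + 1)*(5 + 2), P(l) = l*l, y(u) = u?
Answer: 12779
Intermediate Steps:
P(l) = l**2
U = 0 (U = -(-1 + 1)*(5 + 2)/7 = -0*7 = -1/7*0 = 0)
K(k) = 0
g(C, z) = -10*C (g(C, z) = -10*C + 0 = -10*C)
P(-113) - g((-1 + 2)**2, 54) = (-113)**2 - (-10)*(-1 + 2)**2 = 12769 - (-10)*1**2 = 12769 - (-10) = 12769 - 1*(-10) = 12769 + 10 = 12779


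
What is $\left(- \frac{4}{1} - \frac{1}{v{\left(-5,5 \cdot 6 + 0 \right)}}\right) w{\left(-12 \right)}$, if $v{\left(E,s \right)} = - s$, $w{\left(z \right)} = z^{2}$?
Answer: $- \frac{2856}{5} \approx -571.2$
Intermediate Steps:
$\left(- \frac{4}{1} - \frac{1}{v{\left(-5,5 \cdot 6 + 0 \right)}}\right) w{\left(-12 \right)} = \left(- \frac{4}{1} - \frac{1}{\left(-1\right) \left(5 \cdot 6 + 0\right)}\right) \left(-12\right)^{2} = \left(\left(-4\right) 1 - \frac{1}{\left(-1\right) \left(30 + 0\right)}\right) 144 = \left(-4 - \frac{1}{\left(-1\right) 30}\right) 144 = \left(-4 - \frac{1}{-30}\right) 144 = \left(-4 - - \frac{1}{30}\right) 144 = \left(-4 + \frac{1}{30}\right) 144 = \left(- \frac{119}{30}\right) 144 = - \frac{2856}{5}$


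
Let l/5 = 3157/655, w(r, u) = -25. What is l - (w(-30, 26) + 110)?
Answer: -7978/131 ≈ -60.901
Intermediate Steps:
l = 3157/131 (l = 5*(3157/655) = 3157/131 ≈ 24.099)
l - (w(-30, 26) + 110) = 3157/131 - (-25 + 110) = 3157/131 - 1*85 = 3157/131 - 85 = -7978/131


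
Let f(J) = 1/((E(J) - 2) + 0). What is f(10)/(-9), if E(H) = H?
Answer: -1/72 ≈ -0.013889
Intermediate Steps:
f(J) = 1/(-2 + J) (f(J) = 1/((J - 2) + 0) = 1/((-2 + J) + 0) = 1/(-2 + J))
f(10)/(-9) = 1/((-2 + 10)*(-9)) = -⅑/8 = (⅛)*(-⅑) = -1/72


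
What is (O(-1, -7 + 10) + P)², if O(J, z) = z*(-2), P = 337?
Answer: 109561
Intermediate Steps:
O(J, z) = -2*z
(O(-1, -7 + 10) + P)² = (-2*(-7 + 10) + 337)² = (-2*3 + 337)² = (-6 + 337)² = 331² = 109561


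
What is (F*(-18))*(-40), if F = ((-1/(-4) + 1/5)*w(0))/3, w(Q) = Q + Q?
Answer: 0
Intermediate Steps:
w(Q) = 2*Q
F = 0 (F = ((-1/(-4) + 1/5)*(2*0))/3 = ((-1*(-1/4) + 1*(1/5))*0)*(1/3) = ((1/4 + 1/5)*0)*(1/3) = ((9/20)*0)*(1/3) = 0*(1/3) = 0)
(F*(-18))*(-40) = (0*(-18))*(-40) = 0*(-40) = 0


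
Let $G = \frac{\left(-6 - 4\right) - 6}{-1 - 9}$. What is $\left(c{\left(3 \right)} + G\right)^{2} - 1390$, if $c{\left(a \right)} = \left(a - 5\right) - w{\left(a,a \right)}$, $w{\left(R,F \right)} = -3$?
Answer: $- \frac{34581}{25} \approx -1383.2$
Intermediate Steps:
$c{\left(a \right)} = -2 + a$ ($c{\left(a \right)} = \left(a - 5\right) - -3 = \left(-5 + a\right) + 3 = -2 + a$)
$G = \frac{8}{5}$ ($G = \frac{\left(-6 - 4\right) - 6}{-10} = \left(-10 - 6\right) \left(- \frac{1}{10}\right) = \left(-16\right) \left(- \frac{1}{10}\right) = \frac{8}{5} \approx 1.6$)
$\left(c{\left(3 \right)} + G\right)^{2} - 1390 = \left(\left(-2 + 3\right) + \frac{8}{5}\right)^{2} - 1390 = \left(1 + \frac{8}{5}\right)^{2} - 1390 = \left(\frac{13}{5}\right)^{2} - 1390 = \frac{169}{25} - 1390 = - \frac{34581}{25}$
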